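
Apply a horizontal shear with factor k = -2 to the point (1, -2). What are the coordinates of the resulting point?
(5, -2)

Shear matrix for horizontal shear with factor k = -2:
[[1, -2], [0, 1]]
Result: (1, -2) → (5, -2)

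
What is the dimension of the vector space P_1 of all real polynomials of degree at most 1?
Dimension = 2

A polynomial of degree at most 1 can be written as a₀ + a₁x, with 2 free coefficients a₀, a₁.
The set {1, x} is a basis: it spans P_1 (every such polynomial is a linear combination of these) and is linearly independent (a polynomial is zero iff all its coefficients are zero).
Therefore dim(P_1) = 1 + 1 = 2.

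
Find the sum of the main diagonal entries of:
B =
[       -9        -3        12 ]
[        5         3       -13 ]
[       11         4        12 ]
tr(B) = -9 + 3 + 12 = 6

The trace of a square matrix is the sum of its diagonal entries.
Diagonal entries of B: B[0][0] = -9, B[1][1] = 3, B[2][2] = 12.
tr(B) = -9 + 3 + 12 = 6.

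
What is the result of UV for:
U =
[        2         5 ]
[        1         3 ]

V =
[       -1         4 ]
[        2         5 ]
UV =
[        8        33 ]
[        5        19 ]

Matrix multiplication: (UV)[i][j] = sum over k of U[i][k] * V[k][j].
  (UV)[0][0] = (2)*(-1) + (5)*(2) = 8
  (UV)[0][1] = (2)*(4) + (5)*(5) = 33
  (UV)[1][0] = (1)*(-1) + (3)*(2) = 5
  (UV)[1][1] = (1)*(4) + (3)*(5) = 19
UV =
[        8        33 ]
[        5        19 ]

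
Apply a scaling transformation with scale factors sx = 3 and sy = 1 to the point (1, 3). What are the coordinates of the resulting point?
(3, 3)

Scaling matrix:
[[3, 0], [0, 1]]
Result: (1 × 3, 3 × 1) = (3, 3)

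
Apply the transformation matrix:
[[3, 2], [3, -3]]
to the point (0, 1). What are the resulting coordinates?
(2, -3)

Matrix multiplication:
[[3, 2], [3, -3]] × [0, 1]ᵀ
= [3×0 + 2×1, 3×0 + -3×1]ᵀ
= [2.0000, -3.0000]ᵀ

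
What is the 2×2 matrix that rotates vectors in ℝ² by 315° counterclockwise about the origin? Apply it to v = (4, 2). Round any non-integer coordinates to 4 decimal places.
R = [[√2/2, √2/2], [-√2/2, √2/2]]; R·v = (4.2426, -1.4142)

A counterclockwise rotation by angle θ in ℝ² has matrix R(θ) = [[cos θ, -sin θ], [sin θ, cos θ]].
For θ = 315°: cos θ = √2/2, sin θ = -√2/2.
R(315°) = [[√2/2, √2/2], [-√2/2, √2/2]].
R·v = [√2/2·4 + (√2/2)·2, -√2/2·4 + √2/2·2] = (4.2426, -1.4142).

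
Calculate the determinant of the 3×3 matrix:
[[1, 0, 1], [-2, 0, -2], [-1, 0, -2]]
0

Expansion along first row:
det = 1·det([[0,-2],[0,-2]]) - 0·det([[-2,-2],[-1,-2]]) + 1·det([[-2,0],[-1,0]])
    = 1·(0·-2 - -2·0) - 0·(-2·-2 - -2·-1) + 1·(-2·0 - 0·-1)
    = 1·0 - 0·2 + 1·0
    = 0 + 0 + 0 = 0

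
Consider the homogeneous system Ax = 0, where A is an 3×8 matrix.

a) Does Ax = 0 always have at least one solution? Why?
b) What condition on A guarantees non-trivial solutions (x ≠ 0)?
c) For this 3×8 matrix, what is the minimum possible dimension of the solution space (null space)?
a) Yes, x = 0 is always a solution. b) When A has linearly dependent columns (rank < n). c) Minimum nullity = 5.

a) x = 0 satisfies A·0 = 0, so the zero vector is always a solution.
b) Non-trivial solutions exist iff the columns of A are linearly dependent, equivalently rank(A) < n (the number of columns).
c) By rank-nullity, rank(A) + nullity(A) = n = 8. Since A has only 3 rows, rank(A) ≤ 3, so nullity(A) ≥ 8 - 3 = 5.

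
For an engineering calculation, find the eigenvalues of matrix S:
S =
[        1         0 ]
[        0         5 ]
λ = 1, 5

Solve det(S - λI) = 0. For a 2×2 matrix the characteristic equation is λ² - (trace)λ + det = 0.
trace(S) = a + d = 1 + 5 = 6.
det(S) = a*d - b*c = (1)*(5) - (0)*(0) = 5 - 0 = 5.
Characteristic equation: λ² - (6)λ + (5) = 0.
Discriminant = (6)² - 4*(5) = 36 - 20 = 16.
λ = (6 ± √16) / 2 = (6 ± 4) / 2 = 1, 5.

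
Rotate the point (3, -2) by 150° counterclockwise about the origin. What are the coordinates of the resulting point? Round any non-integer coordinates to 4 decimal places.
(-1.5981, 3.2321)

Rotation matrix R(θ) = [[cos θ, -sin θ], [sin θ, cos θ]]; for θ = 150°:
R = [[-√3/2, -1/2], [1/2, -√3/2]]
Result: R × [3, -2]ᵀ = [-√3/2·3 + (-1/2)·-2, 1/2·3 + (-√3/2)·-2]ᵀ = (-1.5981, 3.2321)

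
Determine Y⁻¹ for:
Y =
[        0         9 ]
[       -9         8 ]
det(Y) = 81
Y⁻¹ =
[     8/81      -1/9 ]
[      1/9         0 ]

For a 2×2 matrix Y = [[a, b], [c, d]] with det(Y) ≠ 0, Y⁻¹ = (1/det(Y)) * [[d, -b], [-c, a]].
det(Y) = (0)*(8) - (9)*(-9) = 0 + 81 = 81.
Y⁻¹ = (1/81) * [[8, -9], [9, 0]].
Dividing each entry by 81 and reducing:
Y⁻¹ =
[     8/81      -1/9 ]
[      1/9         0 ]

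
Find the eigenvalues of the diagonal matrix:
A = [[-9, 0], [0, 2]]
λ₁ = -9, λ₂ = 2

The characteristic polynomial of A is det(A - λI) = (-9 - λ)(2 - λ) = 0.
The roots are λ = -9 and λ = 2, so the eigenvalues are the diagonal entries.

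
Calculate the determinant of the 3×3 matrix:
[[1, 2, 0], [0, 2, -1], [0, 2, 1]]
4

Expansion along first row:
det = 1·det([[2,-1],[2,1]]) - 2·det([[0,-1],[0,1]]) + 0·det([[0,2],[0,2]])
    = 1·(2·1 - -1·2) - 2·(0·1 - -1·0) + 0·(0·2 - 2·0)
    = 1·4 - 2·0 + 0·0
    = 4 + 0 + 0 = 4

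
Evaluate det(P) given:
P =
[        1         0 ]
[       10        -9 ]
det(P) = -9

For a 2×2 matrix [[a, b], [c, d]], det = a*d - b*c.
det(P) = (1)*(-9) - (0)*(10) = -9 - 0 = -9.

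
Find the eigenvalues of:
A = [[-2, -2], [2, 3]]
λ = -1, 2

Solve det(A - λI) = 0. For a 2×2 matrix this is λ² - (trace)λ + det = 0.
trace(A) = -2 + 3 = 1.
det(A) = (-2)*(3) - (-2)*(2) = -6 + 4 = -2.
Characteristic equation: λ² - (1)λ + (-2) = 0.
Discriminant: (1)² - 4*(-2) = 1 + 8 = 9.
Roots: λ = (1 ± √9) / 2 = -1, 2.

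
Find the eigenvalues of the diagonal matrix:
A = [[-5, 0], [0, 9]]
λ₁ = -5, λ₂ = 9

The characteristic polynomial of A is det(A - λI) = (-5 - λ)(9 - λ) = 0.
The roots are λ = -5 and λ = 9, so the eigenvalues are the diagonal entries.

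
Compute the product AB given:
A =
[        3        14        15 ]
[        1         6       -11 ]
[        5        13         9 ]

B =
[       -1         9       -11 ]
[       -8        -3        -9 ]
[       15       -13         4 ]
AB =
[      110      -210       -99 ]
[     -214       134      -109 ]
[       26      -111      -136 ]

Matrix multiplication: (AB)[i][j] = sum over k of A[i][k] * B[k][j].
  (AB)[0][0] = (3)*(-1) + (14)*(-8) + (15)*(15) = 110
  (AB)[0][1] = (3)*(9) + (14)*(-3) + (15)*(-13) = -210
  (AB)[0][2] = (3)*(-11) + (14)*(-9) + (15)*(4) = -99
  (AB)[1][0] = (1)*(-1) + (6)*(-8) + (-11)*(15) = -214
  (AB)[1][1] = (1)*(9) + (6)*(-3) + (-11)*(-13) = 134
  (AB)[1][2] = (1)*(-11) + (6)*(-9) + (-11)*(4) = -109
  (AB)[2][0] = (5)*(-1) + (13)*(-8) + (9)*(15) = 26
  (AB)[2][1] = (5)*(9) + (13)*(-3) + (9)*(-13) = -111
  (AB)[2][2] = (5)*(-11) + (13)*(-9) + (9)*(4) = -136
AB =
[      110      -210       -99 ]
[     -214       134      -109 ]
[       26      -111      -136 ]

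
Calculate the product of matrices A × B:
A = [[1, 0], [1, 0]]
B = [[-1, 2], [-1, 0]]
[[-1, 2], [-1, 2]]

Matrix multiplication:
C[0][0] = 1×-1 + 0×-1 = -1
C[0][1] = 1×2 + 0×0 = 2
C[1][0] = 1×-1 + 0×-1 = -1
C[1][1] = 1×2 + 0×0 = 2
Result: [[-1, 2], [-1, 2]]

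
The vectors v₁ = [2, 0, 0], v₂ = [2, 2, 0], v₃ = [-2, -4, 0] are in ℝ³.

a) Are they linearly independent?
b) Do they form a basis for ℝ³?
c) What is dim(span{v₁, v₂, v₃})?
Not independent, not a basis, dim(span) = 2

Check whether v₃ can be written as a linear combination of v₁ and v₂.
v₃ = (1)·v₁ + (-2)·v₂ = [-2, -4, 0], so the three vectors are linearly dependent.
Thus they do not form a basis for ℝ³, and dim(span{v₁, v₂, v₃}) = 2 (spanned by v₁ and v₂).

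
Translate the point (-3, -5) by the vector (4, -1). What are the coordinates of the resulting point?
(1, -6)

Translation by (4, -1):
x' = -3 + 4 = 1
y' = -5 + -1 = -6
Homogeneous matrix: [[1, 0, 4], [0, 1, -1], [0, 0, 1]]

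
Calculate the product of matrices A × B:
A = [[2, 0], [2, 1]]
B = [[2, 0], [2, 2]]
[[4, 0], [6, 2]]

Matrix multiplication:
C[0][0] = 2×2 + 0×2 = 4
C[0][1] = 2×0 + 0×2 = 0
C[1][0] = 2×2 + 1×2 = 6
C[1][1] = 2×0 + 1×2 = 2
Result: [[4, 0], [6, 2]]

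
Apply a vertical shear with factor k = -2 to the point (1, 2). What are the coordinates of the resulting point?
(1, 0)

Shear matrix for vertical shear with factor k = -2:
[[1, 0], [-2, 1]]
Result: (1, 2) → (1, 0)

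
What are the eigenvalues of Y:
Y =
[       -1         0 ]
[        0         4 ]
λ = -1, 4

Solve det(Y - λI) = 0. For a 2×2 matrix the characteristic equation is λ² - (trace)λ + det = 0.
trace(Y) = a + d = -1 + 4 = 3.
det(Y) = a*d - b*c = (-1)*(4) - (0)*(0) = -4 - 0 = -4.
Characteristic equation: λ² - (3)λ + (-4) = 0.
Discriminant = (3)² - 4*(-4) = 9 + 16 = 25.
λ = (3 ± √25) / 2 = (3 ± 5) / 2 = -1, 4.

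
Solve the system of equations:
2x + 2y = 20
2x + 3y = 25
x = 5, y = 5

Use elimination (row reduction):
Equation 1: 2x + 2y = 20.
Equation 2: 2x + 3y = 25.
Multiply Eq1 by 2 and Eq2 by 2: 4x + 4y = 40;  4x + 6y = 50.
Subtract: (2)y = 10, so y = 5.
Back-substitute into Eq1: 2x + 2*(5) = 20, so x = 5.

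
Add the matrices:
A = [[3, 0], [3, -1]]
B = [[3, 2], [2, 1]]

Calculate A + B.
[[6, 2], [5, 0]]

Add corresponding elements:
(3)+(3)=6
(0)+(2)=2
(3)+(2)=5
(-1)+(1)=0
A + B = [[6, 2], [5, 0]]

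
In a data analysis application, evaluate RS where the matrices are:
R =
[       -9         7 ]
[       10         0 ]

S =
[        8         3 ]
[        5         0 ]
RS =
[      -37       -27 ]
[       80        30 ]

Matrix multiplication: (RS)[i][j] = sum over k of R[i][k] * S[k][j].
  (RS)[0][0] = (-9)*(8) + (7)*(5) = -37
  (RS)[0][1] = (-9)*(3) + (7)*(0) = -27
  (RS)[1][0] = (10)*(8) + (0)*(5) = 80
  (RS)[1][1] = (10)*(3) + (0)*(0) = 30
RS =
[      -37       -27 ]
[       80        30 ]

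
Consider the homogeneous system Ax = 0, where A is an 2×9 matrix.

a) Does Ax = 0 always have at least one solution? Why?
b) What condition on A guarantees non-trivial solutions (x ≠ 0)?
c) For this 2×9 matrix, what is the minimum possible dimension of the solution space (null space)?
a) Yes, x = 0 is always a solution. b) When A has linearly dependent columns (rank < n). c) Minimum nullity = 7.

a) x = 0 satisfies A·0 = 0, so the zero vector is always a solution.
b) Non-trivial solutions exist iff the columns of A are linearly dependent, equivalently rank(A) < n (the number of columns).
c) By rank-nullity, rank(A) + nullity(A) = n = 9. Since A has only 2 rows, rank(A) ≤ 2, so nullity(A) ≥ 9 - 2 = 7.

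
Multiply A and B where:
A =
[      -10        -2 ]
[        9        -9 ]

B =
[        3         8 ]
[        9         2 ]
AB =
[      -48       -84 ]
[      -54        54 ]

Matrix multiplication: (AB)[i][j] = sum over k of A[i][k] * B[k][j].
  (AB)[0][0] = (-10)*(3) + (-2)*(9) = -48
  (AB)[0][1] = (-10)*(8) + (-2)*(2) = -84
  (AB)[1][0] = (9)*(3) + (-9)*(9) = -54
  (AB)[1][1] = (9)*(8) + (-9)*(2) = 54
AB =
[      -48       -84 ]
[      -54        54 ]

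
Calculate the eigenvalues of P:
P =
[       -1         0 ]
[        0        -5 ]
λ = -5, -1

Solve det(P - λI) = 0. For a 2×2 matrix the characteristic equation is λ² - (trace)λ + det = 0.
trace(P) = a + d = -1 - 5 = -6.
det(P) = a*d - b*c = (-1)*(-5) - (0)*(0) = 5 - 0 = 5.
Characteristic equation: λ² - (-6)λ + (5) = 0.
Discriminant = (-6)² - 4*(5) = 36 - 20 = 16.
λ = (-6 ± √16) / 2 = (-6 ± 4) / 2 = -5, -1.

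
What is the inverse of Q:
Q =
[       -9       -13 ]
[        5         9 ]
det(Q) = -16
Q⁻¹ =
[    -9/16    -13/16 ]
[     5/16      9/16 ]

For a 2×2 matrix Q = [[a, b], [c, d]] with det(Q) ≠ 0, Q⁻¹ = (1/det(Q)) * [[d, -b], [-c, a]].
det(Q) = (-9)*(9) - (-13)*(5) = -81 + 65 = -16.
Q⁻¹ = (1/-16) * [[9, 13], [-5, -9]].
Dividing each entry by -16 and reducing:
Q⁻¹ =
[    -9/16    -13/16 ]
[     5/16      9/16 ]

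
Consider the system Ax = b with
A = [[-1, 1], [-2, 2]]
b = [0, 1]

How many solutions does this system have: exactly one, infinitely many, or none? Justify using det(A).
No solution

det(A) = (-1)*(2) - (1)*(-2) = 0, so A is singular.
The column space of A is span(column 1) = span([-1, -2]).
b = [0, 1] is not a scalar multiple of column 1, so b ∉ column space and the system is inconsistent — no solution.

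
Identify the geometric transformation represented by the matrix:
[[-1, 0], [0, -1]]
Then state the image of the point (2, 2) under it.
rotation by 180° (or reflection through origin); image of (2, 2) is (-2, -2)

This matches the form [[cos θ, -sin θ], [sin θ, cos θ]] of a rotation matrix; reading off cos θ and sin θ gives the angle.
The matrix [[-1, 0], [0, -1]] represents: rotation by 180° (or reflection through origin).
Applying it to (2, 2): [-1·2 + 0·2, 0·2 + -1·2] = (-2, -2).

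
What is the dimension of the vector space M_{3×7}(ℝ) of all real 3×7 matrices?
Dimension = 21

A real 3×7 matrix is determined by its 3·7 = 21 independent entries.
A standard basis is {E_ij : 1 ≤ i ≤ 3, 1 ≤ j ≤ 7}, where E_ij has a 1 in position (i, j) and 0 elsewhere — there are 21 such matrices, and they are linearly independent and span M_{3×7}(ℝ).
Therefore dim(M_{3×7}(ℝ)) = 21.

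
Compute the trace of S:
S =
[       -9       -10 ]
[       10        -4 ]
tr(S) = -9 - 4 = -13

The trace of a square matrix is the sum of its diagonal entries.
Diagonal entries of S: S[0][0] = -9, S[1][1] = -4.
tr(S) = -9 - 4 = -13.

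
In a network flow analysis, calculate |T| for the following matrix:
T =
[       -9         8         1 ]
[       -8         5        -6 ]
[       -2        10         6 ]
det(T) = -400

Expand along row 0 (cofactor expansion): det(T) = a*(e*i - f*h) - b*(d*i - f*g) + c*(d*h - e*g), where the 3×3 is [[a, b, c], [d, e, f], [g, h, i]].
Minor M_00 = (5)*(6) - (-6)*(10) = 30 + 60 = 90.
Minor M_01 = (-8)*(6) - (-6)*(-2) = -48 - 12 = -60.
Minor M_02 = (-8)*(10) - (5)*(-2) = -80 + 10 = -70.
det(T) = (-9)*(90) - (8)*(-60) + (1)*(-70) = -810 + 480 - 70 = -400.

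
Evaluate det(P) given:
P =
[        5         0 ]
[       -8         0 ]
det(P) = 0

For a 2×2 matrix [[a, b], [c, d]], det = a*d - b*c.
det(P) = (5)*(0) - (0)*(-8) = 0 - 0 = 0.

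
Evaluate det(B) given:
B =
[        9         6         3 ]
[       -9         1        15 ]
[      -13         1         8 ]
det(B) = -789

Expand along row 0 (cofactor expansion): det(B) = a*(e*i - f*h) - b*(d*i - f*g) + c*(d*h - e*g), where the 3×3 is [[a, b, c], [d, e, f], [g, h, i]].
Minor M_00 = (1)*(8) - (15)*(1) = 8 - 15 = -7.
Minor M_01 = (-9)*(8) - (15)*(-13) = -72 + 195 = 123.
Minor M_02 = (-9)*(1) - (1)*(-13) = -9 + 13 = 4.
det(B) = (9)*(-7) - (6)*(123) + (3)*(4) = -63 - 738 + 12 = -789.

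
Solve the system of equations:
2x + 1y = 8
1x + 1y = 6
x = 2, y = 4

Use elimination (row reduction):
Equation 1: 2x + 1y = 8.
Equation 2: 1x + 1y = 6.
Multiply Eq1 by 1 and Eq2 by 2: 2x + 1y = 8;  2x + 2y = 12.
Subtract: (1)y = 4, so y = 4.
Back-substitute into Eq1: 2x + 1*(4) = 8, so x = 2.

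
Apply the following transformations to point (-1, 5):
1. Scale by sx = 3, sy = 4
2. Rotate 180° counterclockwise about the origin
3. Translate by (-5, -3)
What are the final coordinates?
(-2, -23)

Step 1: Scale → (-3, 20)
Step 2: Rotate 180° → (3, -20)
Step 3: Translate → (-2, -23)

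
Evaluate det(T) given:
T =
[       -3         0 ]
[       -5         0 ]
det(T) = 0

For a 2×2 matrix [[a, b], [c, d]], det = a*d - b*c.
det(T) = (-3)*(0) - (0)*(-5) = 0 - 0 = 0.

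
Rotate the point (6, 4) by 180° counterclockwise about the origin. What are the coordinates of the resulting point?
(-6, -4)

Rotation matrix R(θ) = [[cos θ, -sin θ], [sin θ, cos θ]]; for θ = 180°:
R = [[-1, 0], [0, -1]]
Result: R × [6, 4]ᵀ = [-1·6 + (0)·4, 0·6 + (-1)·4]ᵀ = (-6, -4)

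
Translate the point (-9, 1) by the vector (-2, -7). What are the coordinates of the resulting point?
(-11, -6)

Translation by (-2, -7):
x' = -9 + -2 = -11
y' = 1 + -7 = -6
Homogeneous matrix: [[1, 0, -2], [0, 1, -7], [0, 0, 1]]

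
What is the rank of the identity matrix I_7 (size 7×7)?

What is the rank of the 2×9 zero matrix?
rank(I_7) = 7, rank(0) = 0

The identity I_7 has 7 columns that are the standard basis vectors e_1, …, e_7. These are linearly independent, so all 7 columns are pivots and rank(I_7) = 7.
The 2×9 zero matrix has every entry zero, so every row is the zero row and there are no pivots; rank(0) = 0.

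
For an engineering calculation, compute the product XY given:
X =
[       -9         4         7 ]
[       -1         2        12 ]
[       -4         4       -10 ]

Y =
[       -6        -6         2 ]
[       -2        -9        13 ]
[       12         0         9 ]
XY =
[      130        18        97 ]
[      146       -12       132 ]
[     -104       -12       -46 ]

Matrix multiplication: (XY)[i][j] = sum over k of X[i][k] * Y[k][j].
  (XY)[0][0] = (-9)*(-6) + (4)*(-2) + (7)*(12) = 130
  (XY)[0][1] = (-9)*(-6) + (4)*(-9) + (7)*(0) = 18
  (XY)[0][2] = (-9)*(2) + (4)*(13) + (7)*(9) = 97
  (XY)[1][0] = (-1)*(-6) + (2)*(-2) + (12)*(12) = 146
  (XY)[1][1] = (-1)*(-6) + (2)*(-9) + (12)*(0) = -12
  (XY)[1][2] = (-1)*(2) + (2)*(13) + (12)*(9) = 132
  (XY)[2][0] = (-4)*(-6) + (4)*(-2) + (-10)*(12) = -104
  (XY)[2][1] = (-4)*(-6) + (4)*(-9) + (-10)*(0) = -12
  (XY)[2][2] = (-4)*(2) + (4)*(13) + (-10)*(9) = -46
XY =
[      130        18        97 ]
[      146       -12       132 ]
[     -104       -12       -46 ]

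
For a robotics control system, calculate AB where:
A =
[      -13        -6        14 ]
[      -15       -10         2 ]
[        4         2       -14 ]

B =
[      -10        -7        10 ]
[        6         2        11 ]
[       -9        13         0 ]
AB =
[      -32       261      -196 ]
[       72       111      -260 ]
[       98      -206        62 ]

Matrix multiplication: (AB)[i][j] = sum over k of A[i][k] * B[k][j].
  (AB)[0][0] = (-13)*(-10) + (-6)*(6) + (14)*(-9) = -32
  (AB)[0][1] = (-13)*(-7) + (-6)*(2) + (14)*(13) = 261
  (AB)[0][2] = (-13)*(10) + (-6)*(11) + (14)*(0) = -196
  (AB)[1][0] = (-15)*(-10) + (-10)*(6) + (2)*(-9) = 72
  (AB)[1][1] = (-15)*(-7) + (-10)*(2) + (2)*(13) = 111
  (AB)[1][2] = (-15)*(10) + (-10)*(11) + (2)*(0) = -260
  (AB)[2][0] = (4)*(-10) + (2)*(6) + (-14)*(-9) = 98
  (AB)[2][1] = (4)*(-7) + (2)*(2) + (-14)*(13) = -206
  (AB)[2][2] = (4)*(10) + (2)*(11) + (-14)*(0) = 62
AB =
[      -32       261      -196 ]
[       72       111      -260 ]
[       98      -206        62 ]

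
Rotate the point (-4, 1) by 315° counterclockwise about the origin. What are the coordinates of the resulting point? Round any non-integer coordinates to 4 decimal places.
(-2.1213, 3.5355)

Rotation matrix R(θ) = [[cos θ, -sin θ], [sin θ, cos θ]]; for θ = 315°:
R = [[√2/2, √2/2], [-√2/2, √2/2]]
Result: R × [-4, 1]ᵀ = [√2/2·-4 + (√2/2)·1, -√2/2·-4 + (√2/2)·1]ᵀ = (-2.1213, 3.5355)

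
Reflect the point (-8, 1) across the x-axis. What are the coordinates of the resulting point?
(-8, -1)

Reflection across x-axis: (-8, 1) → (-8, -1)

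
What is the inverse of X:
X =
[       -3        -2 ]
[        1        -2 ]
det(X) = 8
X⁻¹ =
[     -1/4       1/4 ]
[     -1/8      -3/8 ]

For a 2×2 matrix X = [[a, b], [c, d]] with det(X) ≠ 0, X⁻¹ = (1/det(X)) * [[d, -b], [-c, a]].
det(X) = (-3)*(-2) - (-2)*(1) = 6 + 2 = 8.
X⁻¹ = (1/8) * [[-2, 2], [-1, -3]].
Dividing each entry by 8 and reducing:
X⁻¹ =
[     -1/4       1/4 ]
[     -1/8      -3/8 ]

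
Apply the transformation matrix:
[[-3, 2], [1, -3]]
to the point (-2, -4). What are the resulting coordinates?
(-2, 10)

Matrix multiplication:
[[-3, 2], [1, -3]] × [-2, -4]ᵀ
= [-3×-2 + 2×-4, 1×-2 + -3×-4]ᵀ
= [-2.0000, 10.0000]ᵀ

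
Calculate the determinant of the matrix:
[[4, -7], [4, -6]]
4

For a 2×2 matrix [[a, b], [c, d]], det = ad - bc
det = (4)(-6) - (-7)(4) = -24 - -28 = 4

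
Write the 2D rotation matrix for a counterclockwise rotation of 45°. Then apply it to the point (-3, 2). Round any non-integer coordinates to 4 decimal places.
R = [[√2/2, -√2/2], [√2/2, √2/2]]; R·(-3, 2) = (-3.5355, -0.7071)

Rotation matrix formula: R(θ) = [[cos θ, -sin θ], [sin θ, cos θ]]
For θ = 45°:
cos(45°) = √2/2
sin(45°) = √2/2
R = [[√2/2, -√2/2], [√2/2, √2/2]]
Apply to (-3, 2): [√2/2·-3 + (-√2/2)·2, √2/2·-3 + √2/2·2] = (-3.5355, -0.7071)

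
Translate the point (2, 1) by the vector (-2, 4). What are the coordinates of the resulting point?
(0, 5)

Translation by (-2, 4):
x' = 2 + -2 = 0
y' = 1 + 4 = 5
Homogeneous matrix: [[1, 0, -2], [0, 1, 4], [0, 0, 1]]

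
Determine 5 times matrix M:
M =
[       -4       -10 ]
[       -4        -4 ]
5M =
[      -20       -50 ]
[      -20       -20 ]

Scalar multiplication is elementwise: (5M)[i][j] = 5 * M[i][j].
  (5M)[0][0] = 5 * (-4) = -20
  (5M)[0][1] = 5 * (-10) = -50
  (5M)[1][0] = 5 * (-4) = -20
  (5M)[1][1] = 5 * (-4) = -20
5M =
[      -20       -50 ]
[      -20       -20 ]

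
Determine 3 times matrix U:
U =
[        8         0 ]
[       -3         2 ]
3U =
[       24         0 ]
[       -9         6 ]

Scalar multiplication is elementwise: (3U)[i][j] = 3 * U[i][j].
  (3U)[0][0] = 3 * (8) = 24
  (3U)[0][1] = 3 * (0) = 0
  (3U)[1][0] = 3 * (-3) = -9
  (3U)[1][1] = 3 * (2) = 6
3U =
[       24         0 ]
[       -9         6 ]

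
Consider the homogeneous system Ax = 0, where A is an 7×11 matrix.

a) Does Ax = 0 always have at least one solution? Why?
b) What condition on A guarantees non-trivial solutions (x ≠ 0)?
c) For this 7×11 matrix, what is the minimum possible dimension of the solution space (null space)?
a) Yes, x = 0 is always a solution. b) When A has linearly dependent columns (rank < n). c) Minimum nullity = 4.

a) x = 0 satisfies A·0 = 0, so the zero vector is always a solution.
b) Non-trivial solutions exist iff the columns of A are linearly dependent, equivalently rank(A) < n (the number of columns).
c) By rank-nullity, rank(A) + nullity(A) = n = 11. Since A has only 7 rows, rank(A) ≤ 7, so nullity(A) ≥ 11 - 7 = 4.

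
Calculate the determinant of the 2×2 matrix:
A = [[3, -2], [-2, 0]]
-4

For A = [[a, b], [c, d]], det(A) = a*d - b*c.
det(A) = (3)*(0) - (-2)*(-2) = 0 - 4 = -4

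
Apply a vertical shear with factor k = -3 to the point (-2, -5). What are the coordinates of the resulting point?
(-2, 1)

Shear matrix for vertical shear with factor k = -3:
[[1, 0], [-3, 1]]
Result: (-2, -5) → (-2, 1)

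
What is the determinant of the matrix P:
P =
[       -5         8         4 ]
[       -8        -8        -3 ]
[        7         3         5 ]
det(P) = 435

Expand along row 0 (cofactor expansion): det(P) = a*(e*i - f*h) - b*(d*i - f*g) + c*(d*h - e*g), where the 3×3 is [[a, b, c], [d, e, f], [g, h, i]].
Minor M_00 = (-8)*(5) - (-3)*(3) = -40 + 9 = -31.
Minor M_01 = (-8)*(5) - (-3)*(7) = -40 + 21 = -19.
Minor M_02 = (-8)*(3) - (-8)*(7) = -24 + 56 = 32.
det(P) = (-5)*(-31) - (8)*(-19) + (4)*(32) = 155 + 152 + 128 = 435.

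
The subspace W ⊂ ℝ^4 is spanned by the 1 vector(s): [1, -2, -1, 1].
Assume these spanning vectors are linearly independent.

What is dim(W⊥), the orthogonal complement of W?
dim(W⊥) = 3

For any subspace W of ℝ^n, dim(W) + dim(W⊥) = n (the whole-space dimension).
Here the given 1 vectors are linearly independent, so dim(W) = 1.
Thus dim(W⊥) = n - dim(W) = 4 - 1 = 3.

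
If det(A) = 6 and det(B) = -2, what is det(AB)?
-12

Use the multiplicative property of determinants: det(AB) = det(A)*det(B).
det(AB) = (6)*(-2) = -12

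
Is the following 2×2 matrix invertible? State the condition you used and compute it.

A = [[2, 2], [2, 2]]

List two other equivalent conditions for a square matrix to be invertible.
No, not invertible; det(A) = 0 (two rows are equal, so the rows are linearly dependent). Equivalent conditions (failing for this A): rank(A) < 2; Ax = 0 has non-trivial solutions; 0 is an eigenvalue; the columns are linearly dependent.

To check invertibility, compute det(A).
In this matrix, row 0 and the last row are identical, so one row is a scalar multiple of another and the rows are linearly dependent.
A matrix with linearly dependent rows has det = 0 and is not invertible.
Equivalent failed conditions:
- rank(A) < 2.
- Ax = 0 has non-trivial solutions.
- 0 is an eigenvalue.
- The columns are linearly dependent.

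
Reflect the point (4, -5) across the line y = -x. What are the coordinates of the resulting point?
(5, -4)

Reflection across line y = -x: (4, -5) → (5, -4)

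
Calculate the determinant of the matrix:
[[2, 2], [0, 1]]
2

For a 2×2 matrix [[a, b], [c, d]], det = ad - bc
det = (2)(1) - (2)(0) = 2 - 0 = 2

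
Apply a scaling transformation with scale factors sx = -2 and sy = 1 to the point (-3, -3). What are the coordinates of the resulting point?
(6, -3)

Scaling matrix:
[[-2, 0], [0, 1]]
Result: (-3 × -2, -3 × 1) = (6, -3)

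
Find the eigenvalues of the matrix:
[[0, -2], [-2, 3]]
λ = -1 and λ = 4

Characteristic equation: det(A - λI) = 0
λ² - (trace)λ + (det) = 0
λ² - (3)λ + (-4) = 0
λ² - 3λ - 4 = 0
Solving: λ = -1, 4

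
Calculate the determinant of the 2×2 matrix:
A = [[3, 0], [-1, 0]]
0

For A = [[a, b], [c, d]], det(A) = a*d - b*c.
det(A) = (3)*(0) - (0)*(-1) = 0 - 0 = 0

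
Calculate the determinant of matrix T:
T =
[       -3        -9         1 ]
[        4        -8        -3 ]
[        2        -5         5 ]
det(T) = 395

Expand along row 0 (cofactor expansion): det(T) = a*(e*i - f*h) - b*(d*i - f*g) + c*(d*h - e*g), where the 3×3 is [[a, b, c], [d, e, f], [g, h, i]].
Minor M_00 = (-8)*(5) - (-3)*(-5) = -40 - 15 = -55.
Minor M_01 = (4)*(5) - (-3)*(2) = 20 + 6 = 26.
Minor M_02 = (4)*(-5) - (-8)*(2) = -20 + 16 = -4.
det(T) = (-3)*(-55) - (-9)*(26) + (1)*(-4) = 165 + 234 - 4 = 395.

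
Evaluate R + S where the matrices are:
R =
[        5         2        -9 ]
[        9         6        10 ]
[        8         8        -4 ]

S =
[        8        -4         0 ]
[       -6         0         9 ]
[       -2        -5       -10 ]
R + S =
[       13        -2        -9 ]
[        3         6        19 ]
[        6         3       -14 ]

Matrix addition is elementwise: (R+S)[i][j] = R[i][j] + S[i][j].
  (R+S)[0][0] = (5) + (8) = 13
  (R+S)[0][1] = (2) + (-4) = -2
  (R+S)[0][2] = (-9) + (0) = -9
  (R+S)[1][0] = (9) + (-6) = 3
  (R+S)[1][1] = (6) + (0) = 6
  (R+S)[1][2] = (10) + (9) = 19
  (R+S)[2][0] = (8) + (-2) = 6
  (R+S)[2][1] = (8) + (-5) = 3
  (R+S)[2][2] = (-4) + (-10) = -14
R + S =
[       13        -2        -9 ]
[        3         6        19 ]
[        6         3       -14 ]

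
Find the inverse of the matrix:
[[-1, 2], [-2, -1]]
[[-1/5, -2/5], [2/5, -1/5]]

For [[a,b],[c,d]], inverse = (1/det)·[[d,-b],[-c,a]]
det = -1·-1 - 2·-2 = 5
Inverse = (1/5)·[[-1, -2], [2, -1]]
        = [[-1/5, -2/5], [2/5, -1/5]]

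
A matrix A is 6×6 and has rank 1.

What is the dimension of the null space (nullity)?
5

The rank-nullity theorem for an m×n matrix states:
rank(A) + nullity(A) = n (the number of columns).
Here n = 6 and rank(A) = 1, so nullity(A) = 6 - 1 = 5.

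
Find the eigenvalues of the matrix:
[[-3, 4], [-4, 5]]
λ = 1 and λ = 1

Characteristic equation: det(A - λI) = 0
λ² - (trace)λ + (det) = 0
λ² - (2)λ + (1) = 0
λ² - 2λ + 1 = 0
Solving: λ = 1, 1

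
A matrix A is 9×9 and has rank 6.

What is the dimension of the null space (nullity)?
3

The rank-nullity theorem for an m×n matrix states:
rank(A) + nullity(A) = n (the number of columns).
Here n = 9 and rank(A) = 6, so nullity(A) = 9 - 6 = 3.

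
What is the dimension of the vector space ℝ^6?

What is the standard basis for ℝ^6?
Dimension = 6; standard basis = {e_1, e_2, e_3, …, e_6}

ℝ^6 is the space of 6-tuples of real numbers; its dimension is 6.
The standard basis consists of 6 vectors: e_1, e_2, e_3, …, e_6, where e_i is the vector with 1 in position i and 0 elsewhere.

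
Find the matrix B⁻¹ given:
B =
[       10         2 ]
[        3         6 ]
det(B) = 54
B⁻¹ =
[      1/9     -1/27 ]
[    -1/18      5/27 ]

For a 2×2 matrix B = [[a, b], [c, d]] with det(B) ≠ 0, B⁻¹ = (1/det(B)) * [[d, -b], [-c, a]].
det(B) = (10)*(6) - (2)*(3) = 60 - 6 = 54.
B⁻¹ = (1/54) * [[6, -2], [-3, 10]].
Dividing each entry by 54 and reducing:
B⁻¹ =
[      1/9     -1/27 ]
[    -1/18      5/27 ]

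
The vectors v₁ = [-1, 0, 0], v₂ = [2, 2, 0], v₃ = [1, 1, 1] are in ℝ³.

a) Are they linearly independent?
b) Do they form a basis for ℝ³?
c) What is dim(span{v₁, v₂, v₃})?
Yes independent, yes basis, dim = 3

Stack v₁, v₂, v₃ as rows of a 3×3 matrix.
[[-1, 0, 0]; [2, 2, 0]; [1, 1, 1]] is already lower triangular with nonzero diagonal entries (-1, 2, 1), so its determinant is the product of the diagonal entries, det = (-1)·(2)·(1) = -2 ≠ 0, and the rows are linearly independent.
Three linearly independent vectors in ℝ³ form a basis for ℝ³, so dim(span{v₁,v₂,v₃}) = 3.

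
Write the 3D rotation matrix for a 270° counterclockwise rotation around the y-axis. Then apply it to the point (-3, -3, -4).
R = [[0, 0, -1], [0, 1, 0], [1, 0, 0]]; R·(-3, -3, -4) = (4, -3, -3)

Rotation matrix for 270° around y-axis:
cos(270°) = 0, sin(270°) = -1
R = [[0, 0, -1], [0, 1, 0], [1, 0, 0]]
Apply to (-3, -3, -4): R·[-3, -3, -4]ᵀ = (4, -3, -3)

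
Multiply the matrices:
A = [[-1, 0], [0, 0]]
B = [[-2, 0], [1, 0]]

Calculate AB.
[[2, 0], [0, 0]]

Each entry (i,j) of AB = sum over k of A[i][k]*B[k][j].
(AB)[0][0] = (-1)*(-2) + (0)*(1) = 2
(AB)[0][1] = (-1)*(0) + (0)*(0) = 0
(AB)[1][0] = (0)*(-2) + (0)*(1) = 0
(AB)[1][1] = (0)*(0) + (0)*(0) = 0
AB = [[2, 0], [0, 0]]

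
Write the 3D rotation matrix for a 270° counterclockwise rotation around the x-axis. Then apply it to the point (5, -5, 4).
R = [[1, 0, 0], [0, 0, 1], [0, -1, 0]]; R·(5, -5, 4) = (5, 4, 5)

Rotation matrix for 270° around x-axis:
cos(270°) = 0, sin(270°) = -1
R = [[1, 0, 0], [0, 0, 1], [0, -1, 0]]
Apply to (5, -5, 4): R·[5, -5, 4]ᵀ = (5, 4, 5)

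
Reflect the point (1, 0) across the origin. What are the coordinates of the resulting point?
(-1, 0)

Reflection across origin: (1, 0) → (-1, 0)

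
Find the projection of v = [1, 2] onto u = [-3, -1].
[3/2, 1/2]

The projection of v onto u is proj_u(v) = ((v·u) / (u·u)) · u.
v·u = (1)*(-3) + (2)*(-1) = -5.
u·u = (-3)*(-3) + (-1)*(-1) = 10.
coefficient = -5 / 10 = -1/2.
proj_u(v) = -1/2 · [-3, -1] = [3/2, 1/2].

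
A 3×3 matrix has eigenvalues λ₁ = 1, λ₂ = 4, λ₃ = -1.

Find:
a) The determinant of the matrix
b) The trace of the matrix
det = -4, trace = 4

Two standard eigenvalue identities:
- det(A) equals the product of the eigenvalues (counted with multiplicity).
- trace(A) equals the sum of the eigenvalues.
det(A) = (1)*(4)*(-1) = -4.
trace(A) = 1 + 4 - 1 = 4.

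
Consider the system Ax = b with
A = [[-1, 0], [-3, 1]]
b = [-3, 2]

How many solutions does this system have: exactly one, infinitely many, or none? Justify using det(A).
Exactly one solution

Compute det(A) = (-1)*(1) - (0)*(-3) = -1.
Because det(A) ≠ 0, A is invertible and Ax = b has a unique solution for every b (here x = A⁻¹ b).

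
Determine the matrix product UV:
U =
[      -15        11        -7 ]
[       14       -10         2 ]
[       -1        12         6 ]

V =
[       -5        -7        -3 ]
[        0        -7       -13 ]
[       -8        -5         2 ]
UV =
[      131        63      -112 ]
[      -86       -38        92 ]
[      -43      -107      -141 ]

Matrix multiplication: (UV)[i][j] = sum over k of U[i][k] * V[k][j].
  (UV)[0][0] = (-15)*(-5) + (11)*(0) + (-7)*(-8) = 131
  (UV)[0][1] = (-15)*(-7) + (11)*(-7) + (-7)*(-5) = 63
  (UV)[0][2] = (-15)*(-3) + (11)*(-13) + (-7)*(2) = -112
  (UV)[1][0] = (14)*(-5) + (-10)*(0) + (2)*(-8) = -86
  (UV)[1][1] = (14)*(-7) + (-10)*(-7) + (2)*(-5) = -38
  (UV)[1][2] = (14)*(-3) + (-10)*(-13) + (2)*(2) = 92
  (UV)[2][0] = (-1)*(-5) + (12)*(0) + (6)*(-8) = -43
  (UV)[2][1] = (-1)*(-7) + (12)*(-7) + (6)*(-5) = -107
  (UV)[2][2] = (-1)*(-3) + (12)*(-13) + (6)*(2) = -141
UV =
[      131        63      -112 ]
[      -86       -38        92 ]
[      -43      -107      -141 ]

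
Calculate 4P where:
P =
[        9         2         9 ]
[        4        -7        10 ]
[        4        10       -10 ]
4P =
[       36         8        36 ]
[       16       -28        40 ]
[       16        40       -40 ]

Scalar multiplication is elementwise: (4P)[i][j] = 4 * P[i][j].
  (4P)[0][0] = 4 * (9) = 36
  (4P)[0][1] = 4 * (2) = 8
  (4P)[0][2] = 4 * (9) = 36
  (4P)[1][0] = 4 * (4) = 16
  (4P)[1][1] = 4 * (-7) = -28
  (4P)[1][2] = 4 * (10) = 40
  (4P)[2][0] = 4 * (4) = 16
  (4P)[2][1] = 4 * (10) = 40
  (4P)[2][2] = 4 * (-10) = -40
4P =
[       36         8        36 ]
[       16       -28        40 ]
[       16        40       -40 ]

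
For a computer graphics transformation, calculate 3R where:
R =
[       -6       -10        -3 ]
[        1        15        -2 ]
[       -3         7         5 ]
3R =
[      -18       -30        -9 ]
[        3        45        -6 ]
[       -9        21        15 ]

Scalar multiplication is elementwise: (3R)[i][j] = 3 * R[i][j].
  (3R)[0][0] = 3 * (-6) = -18
  (3R)[0][1] = 3 * (-10) = -30
  (3R)[0][2] = 3 * (-3) = -9
  (3R)[1][0] = 3 * (1) = 3
  (3R)[1][1] = 3 * (15) = 45
  (3R)[1][2] = 3 * (-2) = -6
  (3R)[2][0] = 3 * (-3) = -9
  (3R)[2][1] = 3 * (7) = 21
  (3R)[2][2] = 3 * (5) = 15
3R =
[      -18       -30        -9 ]
[        3        45        -6 ]
[       -9        21        15 ]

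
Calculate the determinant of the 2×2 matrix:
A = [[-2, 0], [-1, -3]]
6

For A = [[a, b], [c, d]], det(A) = a*d - b*c.
det(A) = (-2)*(-3) - (0)*(-1) = 6 - 0 = 6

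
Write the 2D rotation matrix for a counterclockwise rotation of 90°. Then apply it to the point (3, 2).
R = [[0, -1], [1, 0]]; R·(3, 2) = (-2, 3)

Rotation matrix formula: R(θ) = [[cos θ, -sin θ], [sin θ, cos θ]]
For θ = 90°:
cos(90°) = 0
sin(90°) = 1
R = [[0, -1], [1, 0]]
Apply to (3, 2): [0·3 + (-1)·2, 1·3 + 0·2] = (-2, 3)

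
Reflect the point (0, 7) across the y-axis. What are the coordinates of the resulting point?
(0, 7)

Reflection across y-axis: (0, 7) → (0, 7)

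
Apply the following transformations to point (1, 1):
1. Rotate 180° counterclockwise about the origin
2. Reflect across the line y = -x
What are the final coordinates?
(1, 1)

Step 1: Rotate 180° → (-1, -1)
Step 2: Reflect across the line y = -x → (1, 1)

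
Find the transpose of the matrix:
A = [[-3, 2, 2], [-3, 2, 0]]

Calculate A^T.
[[-3, -3], [2, 2], [2, 0]]

The transpose sends entry (i,j) to (j,i); rows become columns.
Row 0 of A: [-3, 2, 2] -> column 0 of A^T.
Row 1 of A: [-3, 2, 0] -> column 1 of A^T.
A^T = [[-3, -3], [2, 2], [2, 0]]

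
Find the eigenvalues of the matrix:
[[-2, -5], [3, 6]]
λ = 1 and λ = 3

Characteristic equation: det(A - λI) = 0
λ² - (trace)λ + (det) = 0
λ² - (4)λ + (3) = 0
λ² - 4λ + 3 = 0
Solving: λ = 1, 3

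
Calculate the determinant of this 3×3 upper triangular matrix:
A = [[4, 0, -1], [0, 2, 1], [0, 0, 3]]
24

The determinant of a triangular matrix is the product of its diagonal entries (the off-diagonal entries above the diagonal do not affect it).
det(A) = (4) * (2) * (3) = 24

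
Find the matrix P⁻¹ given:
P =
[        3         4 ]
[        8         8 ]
det(P) = -8
P⁻¹ =
[       -1       1/2 ]
[        1      -3/8 ]

For a 2×2 matrix P = [[a, b], [c, d]] with det(P) ≠ 0, P⁻¹ = (1/det(P)) * [[d, -b], [-c, a]].
det(P) = (3)*(8) - (4)*(8) = 24 - 32 = -8.
P⁻¹ = (1/-8) * [[8, -4], [-8, 3]].
Dividing each entry by -8 and reducing:
P⁻¹ =
[       -1       1/2 ]
[        1      -3/8 ]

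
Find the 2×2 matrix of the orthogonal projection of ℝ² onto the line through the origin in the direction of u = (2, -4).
[[1/5, -2/5], [-2/5, 4/5]]

The orthogonal projection onto the line spanned by a nonzero vector u = (a, b) has matrix P = (u uᵀ) / (uᵀ u) = (1/(a² + b²)) · [[a², ab], [ab, b²]].
Here u = (2, -4), so a² + b² = 4 + 16 = 20.
P = (1/20) · [[4, -8], [-8, 16]] = [[1/5, -2/5], [-2/5, 4/5]].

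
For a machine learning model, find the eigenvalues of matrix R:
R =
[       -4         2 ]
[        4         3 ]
λ = -5, 4

Solve det(R - λI) = 0. For a 2×2 matrix the characteristic equation is λ² - (trace)λ + det = 0.
trace(R) = a + d = -4 + 3 = -1.
det(R) = a*d - b*c = (-4)*(3) - (2)*(4) = -12 - 8 = -20.
Characteristic equation: λ² - (-1)λ + (-20) = 0.
Discriminant = (-1)² - 4*(-20) = 1 + 80 = 81.
λ = (-1 ± √81) / 2 = (-1 ± 9) / 2 = -5, 4.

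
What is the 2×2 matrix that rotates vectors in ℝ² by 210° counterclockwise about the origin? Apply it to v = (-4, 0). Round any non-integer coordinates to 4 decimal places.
R = [[-√3/2, 1/2], [-1/2, -√3/2]]; R·v = (3.4641, 2.0000)

A counterclockwise rotation by angle θ in ℝ² has matrix R(θ) = [[cos θ, -sin θ], [sin θ, cos θ]].
For θ = 210°: cos θ = -√3/2, sin θ = -1/2.
R(210°) = [[-√3/2, 1/2], [-1/2, -√3/2]].
R·v = [-√3/2·-4 + (1/2)·0, -1/2·-4 + -√3/2·0] = (3.4641, 2.0000).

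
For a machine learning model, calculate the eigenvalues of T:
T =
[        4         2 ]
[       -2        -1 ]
λ = 0, 3

Solve det(T - λI) = 0. For a 2×2 matrix the characteristic equation is λ² - (trace)λ + det = 0.
trace(T) = a + d = 4 - 1 = 3.
det(T) = a*d - b*c = (4)*(-1) - (2)*(-2) = -4 + 4 = 0.
Characteristic equation: λ² - (3)λ + (0) = 0.
Discriminant = (3)² - 4*(0) = 9 - 0 = 9.
λ = (3 ± √9) / 2 = (3 ± 3) / 2 = 0, 3.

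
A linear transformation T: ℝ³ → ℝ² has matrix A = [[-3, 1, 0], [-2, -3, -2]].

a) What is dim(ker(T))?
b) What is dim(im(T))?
dim(ker) = 1, dim(im) = 2

The two rows are not scalar multiples of one another (no single k satisfies row 2 = k × row 1), so they are linearly independent.
Thus rank(A) = 2.
dim(im(T)) = rank(A) = 2.
By the rank-nullity theorem applied to T: ℝ³ → ℝ², rank(A) + nullity(A) = 3 (the domain dimension), so dim(ker(T)) = 3 - 2 = 1.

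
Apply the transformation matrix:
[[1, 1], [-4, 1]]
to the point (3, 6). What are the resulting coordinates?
(9, -6)

Matrix multiplication:
[[1, 1], [-4, 1]] × [3, 6]ᵀ
= [1×3 + 1×6, -4×3 + 1×6]ᵀ
= [9.0000, -6.0000]ᵀ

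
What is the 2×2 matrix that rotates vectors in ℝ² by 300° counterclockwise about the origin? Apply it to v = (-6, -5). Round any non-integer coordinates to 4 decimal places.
R = [[1/2, √3/2], [-√3/2, 1/2]]; R·v = (-7.3301, 2.6962)

A counterclockwise rotation by angle θ in ℝ² has matrix R(θ) = [[cos θ, -sin θ], [sin θ, cos θ]].
For θ = 300°: cos θ = 1/2, sin θ = -√3/2.
R(300°) = [[1/2, √3/2], [-√3/2, 1/2]].
R·v = [1/2·-6 + (√3/2)·-5, -√3/2·-6 + 1/2·-5] = (-7.3301, 2.6962).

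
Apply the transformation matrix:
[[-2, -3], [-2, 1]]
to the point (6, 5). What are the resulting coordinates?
(-27, -7)

Matrix multiplication:
[[-2, -3], [-2, 1]] × [6, 5]ᵀ
= [-2×6 + -3×5, -2×6 + 1×5]ᵀ
= [-27.0000, -7.0000]ᵀ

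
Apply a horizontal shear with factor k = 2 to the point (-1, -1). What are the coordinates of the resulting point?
(-3, -1)

Shear matrix for horizontal shear with factor k = 2:
[[1, 2], [0, 1]]
Result: (-1, -1) → (-3, -1)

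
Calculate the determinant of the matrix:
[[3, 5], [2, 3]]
-1

For a 2×2 matrix [[a, b], [c, d]], det = ad - bc
det = (3)(3) - (5)(2) = 9 - 10 = -1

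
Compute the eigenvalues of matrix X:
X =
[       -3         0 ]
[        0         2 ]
λ = -3, 2

Solve det(X - λI) = 0. For a 2×2 matrix the characteristic equation is λ² - (trace)λ + det = 0.
trace(X) = a + d = -3 + 2 = -1.
det(X) = a*d - b*c = (-3)*(2) - (0)*(0) = -6 - 0 = -6.
Characteristic equation: λ² - (-1)λ + (-6) = 0.
Discriminant = (-1)² - 4*(-6) = 1 + 24 = 25.
λ = (-1 ± √25) / 2 = (-1 ± 5) / 2 = -3, 2.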